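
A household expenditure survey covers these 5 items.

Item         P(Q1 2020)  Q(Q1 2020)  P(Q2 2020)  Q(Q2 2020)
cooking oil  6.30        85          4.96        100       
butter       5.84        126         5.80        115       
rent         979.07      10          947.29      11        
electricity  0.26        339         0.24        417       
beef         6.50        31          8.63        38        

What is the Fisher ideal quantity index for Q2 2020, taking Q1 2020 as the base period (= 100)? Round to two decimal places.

109.46

Laspeyres component (base-period weights):
ΣP(Q1 2020)Q(Q2 2020) = 6.30×100 + 5.84×115 + 979.07×11 + 0.26×417 + 6.50×38 = 630 + 671.6 + 10769.77 + 108.42 + 247 = 12426.79
ΣP(Q1 2020)Q(Q1 2020) = 6.30×85 + 5.84×126 + 979.07×10 + 0.26×339 + 6.50×31 = 535.5 + 735.84 + 9790.7 + 88.14 + 201.5 = 11351.68
L = 12426.79 / 11351.68 × 100 = 109.4709
Paasche component (current-period weights):
ΣP(Q2 2020)Q(Q2 2020) = 4.96×100 + 5.80×115 + 947.29×11 + 0.24×417 + 8.63×38 = 496 + 667 + 10420.19 + 100.08 + 327.94 = 12011.21
ΣP(Q2 2020)Q(Q1 2020) = 4.96×85 + 5.80×126 + 947.29×10 + 0.24×339 + 8.63×31 = 421.6 + 730.8 + 9472.9 + 81.36 + 267.53 = 10974.19
P = 12011.21 / 10974.19 × 100 = 109.4496
Fisher = √(L × P) = √(109.4709 × 109.4496) = 109.4603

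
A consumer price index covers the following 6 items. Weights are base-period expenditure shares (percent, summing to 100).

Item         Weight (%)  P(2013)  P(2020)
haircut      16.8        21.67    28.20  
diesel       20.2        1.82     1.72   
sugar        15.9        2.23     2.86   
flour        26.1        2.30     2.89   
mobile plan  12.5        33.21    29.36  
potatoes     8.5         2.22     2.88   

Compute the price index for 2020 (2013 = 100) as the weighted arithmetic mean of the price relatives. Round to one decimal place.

haircut: 16.8 × (28.20/21.67) = 16.8 × 1.301338 = 21.8625
diesel: 20.2 × (1.72/1.82) = 20.2 × 0.945055 = 19.0901
sugar: 15.9 × (2.86/2.23) = 15.9 × 1.282511 = 20.3919
flour: 26.1 × (2.89/2.30) = 26.1 × 1.256522 = 32.7952
mobile plan: 12.5 × (29.36/33.21) = 12.5 × 0.884071 = 11.0509
potatoes: 8.5 × (2.88/2.22) = 8.5 × 1.297297 = 11.0270
Index = Σ wᵢ·(p₁ᵢ/p₀ᵢ) = 21.8625 + 19.0901 + 20.3919 + 32.7952 + 11.0509 + 11.0270 = 116.2177

116.2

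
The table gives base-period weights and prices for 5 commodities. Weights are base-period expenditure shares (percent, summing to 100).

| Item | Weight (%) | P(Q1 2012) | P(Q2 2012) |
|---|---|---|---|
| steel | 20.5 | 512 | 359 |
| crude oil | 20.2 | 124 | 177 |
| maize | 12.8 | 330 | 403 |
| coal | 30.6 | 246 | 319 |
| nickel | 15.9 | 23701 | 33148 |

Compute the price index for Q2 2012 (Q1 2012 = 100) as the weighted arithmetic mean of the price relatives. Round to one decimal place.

120.8

steel: 20.5 × (359/512) = 20.5 × 0.701172 = 14.3740
crude oil: 20.2 × (177/124) = 20.2 × 1.427419 = 28.8339
maize: 12.8 × (403/330) = 12.8 × 1.221212 = 15.6315
coal: 30.6 × (319/246) = 30.6 × 1.296748 = 39.6805
nickel: 15.9 × (33148/23701) = 15.9 × 1.398591 = 22.2376
Index = Σ wᵢ·(p₁ᵢ/p₀ᵢ) = 14.3740 + 28.8339 + 15.6315 + 39.6805 + 22.2376 = 120.7575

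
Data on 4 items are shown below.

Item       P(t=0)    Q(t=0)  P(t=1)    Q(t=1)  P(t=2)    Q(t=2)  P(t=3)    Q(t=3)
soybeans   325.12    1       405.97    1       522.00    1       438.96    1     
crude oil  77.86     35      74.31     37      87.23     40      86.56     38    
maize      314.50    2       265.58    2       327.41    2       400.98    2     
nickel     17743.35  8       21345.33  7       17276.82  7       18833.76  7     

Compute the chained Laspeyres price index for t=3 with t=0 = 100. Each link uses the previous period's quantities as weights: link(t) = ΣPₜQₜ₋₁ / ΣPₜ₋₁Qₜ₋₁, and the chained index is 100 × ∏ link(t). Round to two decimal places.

Link t=0→t=1:
ΣP(t=1)Q(t=0) = 405.97×1 + 74.31×35 + 265.58×2 + 21345.33×8 = 405.97 + 2600.85 + 531.16 + 170762.64 = 174300.62
ΣP(t=0)Q(t=0) = 325.12×1 + 77.86×35 + 314.50×2 + 17743.35×8 = 325.12 + 2725.1 + 629 + 141946.8 = 145626.02
link = 174300.62/145626.02 = 1.196906
Link t=1→t=2:
ΣP(t=2)Q(t=1) = 522.00×1 + 87.23×37 + 327.41×2 + 17276.82×7 = 522 + 3227.51 + 654.82 + 120937.74 = 125342.07
ΣP(t=1)Q(t=1) = 405.97×1 + 74.31×37 + 265.58×2 + 21345.33×7 = 405.97 + 2749.47 + 531.16 + 149417.31 = 153103.91
link = 125342.07/153103.91 = 0.818673
Link t=2→t=3:
ΣP(t=3)Q(t=2) = 438.96×1 + 86.56×40 + 400.98×2 + 18833.76×7 = 438.96 + 3462.4 + 801.96 + 131836.32 = 136539.64
ΣP(t=2)Q(t=2) = 522.00×1 + 87.23×40 + 327.41×2 + 17276.82×7 = 522 + 3489.2 + 654.82 + 120937.74 = 125603.76
link = 136539.64/125603.76 = 1.087067
Chained index = 100 × 1.196906 × 0.818673 × 1.087067 = 106.5189

106.52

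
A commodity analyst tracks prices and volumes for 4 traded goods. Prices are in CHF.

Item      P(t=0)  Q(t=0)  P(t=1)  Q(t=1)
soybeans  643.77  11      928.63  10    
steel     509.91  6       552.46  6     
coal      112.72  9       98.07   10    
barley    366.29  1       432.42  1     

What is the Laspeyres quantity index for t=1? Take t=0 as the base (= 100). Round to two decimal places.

95.39

Laspeyres quantity index uses base-period prices as weights.
ΣP(t=0)·Q(t=1) = 643.77×10 + 509.91×6 + 112.72×10 + 366.29×1 = 6437.7 + 3059.46 + 1127.2 + 366.29 = 10990.65
ΣP(t=0)·Q(t=0) = 643.77×11 + 509.91×6 + 112.72×9 + 366.29×1 = 7081.47 + 3059.46 + 1014.48 + 366.29 = 11521.7
Index = 10990.65 / 11521.7 × 100 = 95.3909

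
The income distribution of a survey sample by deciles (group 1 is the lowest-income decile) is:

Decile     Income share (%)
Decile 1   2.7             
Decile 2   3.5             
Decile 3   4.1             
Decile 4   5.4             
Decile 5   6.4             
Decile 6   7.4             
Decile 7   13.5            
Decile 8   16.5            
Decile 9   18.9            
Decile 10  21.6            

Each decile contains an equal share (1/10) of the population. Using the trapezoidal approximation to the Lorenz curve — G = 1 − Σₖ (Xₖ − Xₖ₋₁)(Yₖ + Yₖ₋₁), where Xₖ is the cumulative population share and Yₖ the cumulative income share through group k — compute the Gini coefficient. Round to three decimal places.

0.365

Cumulative income shares Yₖ: 0.0270, 0.0620, 0.1030, 0.1570, 0.2210, 0.2950, 0.4300, 0.5950, 0.7840, 1.0000
Σ (Xₖ−Xₖ₋₁)(Yₖ+Yₖ₋₁) = (1/10)(0.0270+0.0000) + (1/10)(0.0620+0.0270) + (1/10)(0.1030+0.0620) + (1/10)(0.1570+0.1030) + (1/10)(0.2210+0.1570) + (1/10)(0.2950+0.2210) + (1/10)(0.4300+0.2950) + (1/10)(0.5950+0.4300) + (1/10)(0.7840+0.5950) + (1/10)(1.0000+0.7840)
  = 0.0027 + 0.0089 + 0.0165 + 0.0260 + 0.0378 + 0.0516 + 0.0725 + 0.1025 + 0.1379 + 0.1784 = 0.6348
G = 1 − 0.6348 = 0.3652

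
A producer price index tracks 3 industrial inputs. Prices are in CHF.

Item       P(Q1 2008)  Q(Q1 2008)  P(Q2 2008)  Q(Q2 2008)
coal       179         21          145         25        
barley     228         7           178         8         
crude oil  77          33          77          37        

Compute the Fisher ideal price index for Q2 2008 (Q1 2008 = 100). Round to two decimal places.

86.43

Laspeyres component (base-period weights):
ΣP(Q2 2008)Q(Q1 2008) = 145×21 + 178×7 + 77×33 = 3045 + 1246 + 2541 = 6832
ΣP(Q1 2008)Q(Q1 2008) = 179×21 + 228×7 + 77×33 = 3759 + 1596 + 2541 = 7896
L = 6832 / 7896 × 100 = 86.5248
Paasche component (current-period weights):
ΣP(Q2 2008)Q(Q2 2008) = 145×25 + 178×8 + 77×37 = 3625 + 1424 + 2849 = 7898
ΣP(Q1 2008)Q(Q2 2008) = 179×25 + 228×8 + 77×37 = 4475 + 1824 + 2849 = 9148
P = 7898 / 9148 × 100 = 86.3358
Fisher = √(L × P) = √(86.5248 × 86.3358) = 86.4303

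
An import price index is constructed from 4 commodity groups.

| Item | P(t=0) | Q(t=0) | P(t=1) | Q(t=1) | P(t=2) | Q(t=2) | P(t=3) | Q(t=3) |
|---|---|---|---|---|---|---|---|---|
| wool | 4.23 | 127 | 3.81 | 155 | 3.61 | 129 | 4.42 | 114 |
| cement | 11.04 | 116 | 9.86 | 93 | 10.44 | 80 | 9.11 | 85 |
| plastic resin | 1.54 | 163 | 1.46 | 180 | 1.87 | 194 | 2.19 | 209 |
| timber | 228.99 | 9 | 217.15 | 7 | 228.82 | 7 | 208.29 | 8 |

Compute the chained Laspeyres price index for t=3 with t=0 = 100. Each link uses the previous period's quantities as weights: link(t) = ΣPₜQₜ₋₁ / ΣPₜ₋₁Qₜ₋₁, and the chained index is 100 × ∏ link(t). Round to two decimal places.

Link t=0→t=1:
ΣP(t=1)Q(t=0) = 3.81×127 + 9.86×116 + 1.46×163 + 217.15×9 = 483.87 + 1143.76 + 237.98 + 1954.35 = 3819.96
ΣP(t=0)Q(t=0) = 4.23×127 + 11.04×116 + 1.54×163 + 228.99×9 = 537.21 + 1280.64 + 251.02 + 2060.91 = 4129.78
link = 3819.96/4129.78 = 0.924979
Link t=1→t=2:
ΣP(t=2)Q(t=1) = 3.61×155 + 10.44×93 + 1.87×180 + 228.82×7 = 559.55 + 970.92 + 336.6 + 1601.74 = 3468.81
ΣP(t=1)Q(t=1) = 3.81×155 + 9.86×93 + 1.46×180 + 217.15×7 = 590.55 + 916.98 + 262.8 + 1520.05 = 3290.38
link = 3468.81/3290.38 = 1.054228
Link t=2→t=3:
ΣP(t=3)Q(t=2) = 4.42×129 + 9.11×80 + 2.19×194 + 208.29×7 = 570.18 + 728.8 + 424.86 + 1458.03 = 3181.87
ΣP(t=2)Q(t=2) = 3.61×129 + 10.44×80 + 1.87×194 + 228.82×7 = 465.69 + 835.2 + 362.78 + 1601.74 = 3265.41
link = 3181.87/3265.41 = 0.974417
Chained index = 100 × 0.924979 × 1.054228 × 0.974417 = 95.0191

95.02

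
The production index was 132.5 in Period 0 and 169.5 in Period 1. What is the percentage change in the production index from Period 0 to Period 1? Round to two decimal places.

27.92%

Change = (169.5 − 132.5) / 132.5 × 100
       = 37.0 / 132.5 × 100 = 27.9245%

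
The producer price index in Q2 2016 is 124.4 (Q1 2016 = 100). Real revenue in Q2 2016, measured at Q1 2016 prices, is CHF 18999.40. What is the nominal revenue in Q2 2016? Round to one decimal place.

23635.3

Nominal = Real × (Index/100) = 18999.40 × (124.4/100)
        = 18999.40 × 1.244 = 23635.2536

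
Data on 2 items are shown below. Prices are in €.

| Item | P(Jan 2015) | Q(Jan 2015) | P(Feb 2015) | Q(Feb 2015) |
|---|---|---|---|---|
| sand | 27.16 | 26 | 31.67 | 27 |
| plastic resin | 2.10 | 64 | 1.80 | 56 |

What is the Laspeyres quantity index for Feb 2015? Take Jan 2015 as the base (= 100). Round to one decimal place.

Laspeyres quantity index uses base-period prices as weights.
ΣP(Jan 2015)·Q(Feb 2015) = 27.16×27 + 2.10×56 = 733.32 + 117.6 = 850.92
ΣP(Jan 2015)·Q(Jan 2015) = 27.16×26 + 2.10×64 = 706.16 + 134.4 = 840.56
Index = 850.92 / 840.56 × 100 = 101.2325

101.2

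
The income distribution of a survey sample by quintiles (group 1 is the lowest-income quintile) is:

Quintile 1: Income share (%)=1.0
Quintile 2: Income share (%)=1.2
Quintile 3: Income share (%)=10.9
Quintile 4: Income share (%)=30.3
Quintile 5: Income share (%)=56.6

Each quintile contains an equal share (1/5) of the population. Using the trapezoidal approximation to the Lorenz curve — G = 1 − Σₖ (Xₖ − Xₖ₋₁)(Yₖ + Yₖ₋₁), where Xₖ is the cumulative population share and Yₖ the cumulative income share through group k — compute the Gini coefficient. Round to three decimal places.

0.561

Cumulative income shares Yₖ: 0.0100, 0.0220, 0.1310, 0.4340, 1.0000
Σ (Xₖ−Xₖ₋₁)(Yₖ+Yₖ₋₁) = (1/5)(0.0100+0.0000) + (1/5)(0.0220+0.0100) + (1/5)(0.1310+0.0220) + (1/5)(0.4340+0.1310) + (1/5)(1.0000+0.4340)
  = 0.0020 + 0.0064 + 0.0306 + 0.1130 + 0.2868 = 0.4388
G = 1 − 0.4388 = 0.5612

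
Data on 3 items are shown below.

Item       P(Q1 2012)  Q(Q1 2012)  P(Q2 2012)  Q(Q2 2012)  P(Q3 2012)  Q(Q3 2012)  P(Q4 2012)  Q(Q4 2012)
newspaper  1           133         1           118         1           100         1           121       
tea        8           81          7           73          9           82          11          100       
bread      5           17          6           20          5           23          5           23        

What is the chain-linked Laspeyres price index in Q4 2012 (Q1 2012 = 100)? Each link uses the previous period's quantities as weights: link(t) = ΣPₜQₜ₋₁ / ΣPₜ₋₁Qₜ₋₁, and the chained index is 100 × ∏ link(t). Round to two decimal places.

126.81

Link Q1 2012→Q2 2012:
ΣP(Q2 2012)Q(Q1 2012) = 1×133 + 7×81 + 6×17 = 133 + 567 + 102 = 802
ΣP(Q1 2012)Q(Q1 2012) = 1×133 + 8×81 + 5×17 = 133 + 648 + 85 = 866
link = 802/866 = 0.926097
Link Q2 2012→Q3 2012:
ΣP(Q3 2012)Q(Q2 2012) = 1×118 + 9×73 + 5×20 = 118 + 657 + 100 = 875
ΣP(Q2 2012)Q(Q2 2012) = 1×118 + 7×73 + 6×20 = 118 + 511 + 120 = 749
link = 875/749 = 1.168224
Link Q3 2012→Q4 2012:
ΣP(Q4 2012)Q(Q3 2012) = 1×100 + 11×82 + 5×23 = 100 + 902 + 115 = 1117
ΣP(Q3 2012)Q(Q3 2012) = 1×100 + 9×82 + 5×23 = 100 + 738 + 115 = 953
link = 1117/953 = 1.172088
Chained index = 100 × 0.926097 × 1.168224 × 1.172088 = 126.8069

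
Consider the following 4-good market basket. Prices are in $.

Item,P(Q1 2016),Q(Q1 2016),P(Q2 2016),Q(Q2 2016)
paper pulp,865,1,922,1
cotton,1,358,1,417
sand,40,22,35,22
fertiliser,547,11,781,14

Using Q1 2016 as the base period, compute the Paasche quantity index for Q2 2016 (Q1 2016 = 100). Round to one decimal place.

122.6

Paasche quantity index uses current-period prices as weights.
ΣP(Q2 2016)·Q(Q2 2016) = 922×1 + 1×417 + 35×22 + 781×14 = 922 + 417 + 770 + 10934 = 13043
ΣP(Q2 2016)·Q(Q1 2016) = 922×1 + 1×358 + 35×22 + 781×11 = 922 + 358 + 770 + 8591 = 10641
Index = 13043 / 10641 × 100 = 122.5731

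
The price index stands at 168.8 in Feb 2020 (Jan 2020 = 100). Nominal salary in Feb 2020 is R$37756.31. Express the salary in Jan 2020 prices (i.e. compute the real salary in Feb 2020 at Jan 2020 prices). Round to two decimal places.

22367.48

Real = Nominal ÷ (Index/100) = 37756.31 ÷ (168.8/100)
     = 37756.31 ÷ 1.688 = 22367.4822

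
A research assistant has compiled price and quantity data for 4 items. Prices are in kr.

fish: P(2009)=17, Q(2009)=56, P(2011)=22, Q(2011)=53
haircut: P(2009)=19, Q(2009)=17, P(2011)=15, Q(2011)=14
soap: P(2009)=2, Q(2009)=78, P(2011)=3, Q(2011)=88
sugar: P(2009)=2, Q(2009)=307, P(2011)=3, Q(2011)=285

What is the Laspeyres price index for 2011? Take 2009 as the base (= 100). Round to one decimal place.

Laspeyres price index uses base-period quantities as weights.
ΣP(2011)·Q(2009) = 22×56 + 15×17 + 3×78 + 3×307 = 1232 + 255 + 234 + 921 = 2642
ΣP(2009)·Q(2009) = 17×56 + 19×17 + 2×78 + 2×307 = 952 + 323 + 156 + 614 = 2045
Index = 2642 / 2045 × 100 = 129.1932

129.2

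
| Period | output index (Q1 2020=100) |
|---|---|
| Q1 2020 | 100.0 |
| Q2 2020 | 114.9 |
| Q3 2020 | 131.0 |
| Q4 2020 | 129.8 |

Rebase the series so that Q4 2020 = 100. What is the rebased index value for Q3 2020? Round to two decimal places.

Rebased(Q3 2020) = 131.0 / 129.8 × 100 = 100.9245

100.92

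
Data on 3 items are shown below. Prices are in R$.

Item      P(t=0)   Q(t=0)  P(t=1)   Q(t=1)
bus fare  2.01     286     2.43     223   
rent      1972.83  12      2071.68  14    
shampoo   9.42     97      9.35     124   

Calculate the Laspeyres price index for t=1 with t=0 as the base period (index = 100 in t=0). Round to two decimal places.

105.16

Laspeyres price index uses base-period quantities as weights.
ΣP(t=1)·Q(t=0) = 2.43×286 + 2071.68×12 + 9.35×97 = 694.98 + 24860.16 + 906.95 = 26462.09
ΣP(t=0)·Q(t=0) = 2.01×286 + 1972.83×12 + 9.42×97 = 574.86 + 23673.96 + 913.74 = 25162.56
Index = 26462.09 / 25162.56 × 100 = 105.1645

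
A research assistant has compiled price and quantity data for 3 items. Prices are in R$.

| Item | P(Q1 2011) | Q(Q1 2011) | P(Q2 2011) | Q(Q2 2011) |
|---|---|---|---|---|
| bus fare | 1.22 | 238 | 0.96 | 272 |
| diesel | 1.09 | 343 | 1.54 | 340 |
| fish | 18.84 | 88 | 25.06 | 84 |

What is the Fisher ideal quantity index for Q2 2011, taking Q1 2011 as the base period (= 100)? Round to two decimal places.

Laspeyres component (base-period weights):
ΣP(Q1 2011)Q(Q2 2011) = 1.22×272 + 1.09×340 + 18.84×84 = 331.84 + 370.6 + 1582.56 = 2285
ΣP(Q1 2011)Q(Q1 2011) = 1.22×238 + 1.09×343 + 18.84×88 = 290.36 + 373.87 + 1657.92 = 2322.15
L = 2285 / 2322.15 × 100 = 98.4002
Paasche component (current-period weights):
ΣP(Q2 2011)Q(Q2 2011) = 0.96×272 + 1.54×340 + 25.06×84 = 261.12 + 523.6 + 2105.04 = 2889.76
ΣP(Q2 2011)Q(Q1 2011) = 0.96×238 + 1.54×343 + 25.06×88 = 228.48 + 528.22 + 2205.28 = 2961.98
P = 2889.76 / 2961.98 × 100 = 97.5618
Fisher = √(L × P) = √(98.4002 × 97.5618) = 97.9801

97.98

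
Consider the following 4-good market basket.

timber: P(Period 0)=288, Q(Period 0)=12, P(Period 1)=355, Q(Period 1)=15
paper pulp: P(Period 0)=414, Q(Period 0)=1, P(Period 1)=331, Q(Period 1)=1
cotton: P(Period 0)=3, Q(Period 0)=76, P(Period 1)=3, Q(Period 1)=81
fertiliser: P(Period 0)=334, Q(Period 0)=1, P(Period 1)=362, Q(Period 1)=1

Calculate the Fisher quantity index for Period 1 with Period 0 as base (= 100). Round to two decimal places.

120.34

Laspeyres component (base-period weights):
ΣP(Period 0)Q(Period 1) = 288×15 + 414×1 + 3×81 + 334×1 = 4320 + 414 + 243 + 334 = 5311
ΣP(Period 0)Q(Period 0) = 288×12 + 414×1 + 3×76 + 334×1 = 3456 + 414 + 228 + 334 = 4432
L = 5311 / 4432 × 100 = 119.8330
Paasche component (current-period weights):
ΣP(Period 1)Q(Period 1) = 355×15 + 331×1 + 3×81 + 362×1 = 5325 + 331 + 243 + 362 = 6261
ΣP(Period 1)Q(Period 0) = 355×12 + 331×1 + 3×76 + 362×1 = 4260 + 331 + 228 + 362 = 5181
P = 6261 / 5181 × 100 = 120.8454
Fisher = √(L × P) = √(119.8330 × 120.8454) = 120.3381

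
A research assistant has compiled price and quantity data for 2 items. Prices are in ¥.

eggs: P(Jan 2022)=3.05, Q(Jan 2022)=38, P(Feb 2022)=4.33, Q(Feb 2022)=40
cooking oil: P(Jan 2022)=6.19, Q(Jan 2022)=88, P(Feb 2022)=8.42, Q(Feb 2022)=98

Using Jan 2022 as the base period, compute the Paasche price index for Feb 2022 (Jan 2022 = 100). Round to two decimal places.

137.02

Paasche price index uses current-period quantities as weights.
ΣP(Feb 2022)·Q(Feb 2022) = 4.33×40 + 8.42×98 = 173.2 + 825.16 = 998.36
ΣP(Jan 2022)·Q(Feb 2022) = 3.05×40 + 6.19×98 = 122 + 606.62 = 728.62
Index = 998.36 / 728.62 × 100 = 137.0207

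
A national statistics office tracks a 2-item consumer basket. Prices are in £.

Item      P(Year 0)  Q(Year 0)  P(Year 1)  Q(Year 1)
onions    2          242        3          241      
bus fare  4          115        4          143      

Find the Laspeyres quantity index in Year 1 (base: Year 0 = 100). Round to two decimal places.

111.65

Laspeyres quantity index uses base-period prices as weights.
ΣP(Year 0)·Q(Year 1) = 2×241 + 4×143 = 482 + 572 = 1054
ΣP(Year 0)·Q(Year 0) = 2×242 + 4×115 = 484 + 460 = 944
Index = 1054 / 944 × 100 = 111.6525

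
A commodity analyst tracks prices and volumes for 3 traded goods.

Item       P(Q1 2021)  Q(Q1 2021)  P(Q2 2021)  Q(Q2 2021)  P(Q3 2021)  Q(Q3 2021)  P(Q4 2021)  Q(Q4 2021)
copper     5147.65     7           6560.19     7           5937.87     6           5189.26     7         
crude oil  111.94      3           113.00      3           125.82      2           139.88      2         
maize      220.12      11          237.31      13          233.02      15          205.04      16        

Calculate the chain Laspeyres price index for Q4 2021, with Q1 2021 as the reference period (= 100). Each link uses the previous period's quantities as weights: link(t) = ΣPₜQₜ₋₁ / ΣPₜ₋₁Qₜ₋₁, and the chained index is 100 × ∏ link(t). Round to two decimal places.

100.58

Link Q1 2021→Q2 2021:
ΣP(Q2 2021)Q(Q1 2021) = 6560.19×7 + 113.00×3 + 237.31×11 = 45921.33 + 339 + 2610.41 = 48870.74
ΣP(Q1 2021)Q(Q1 2021) = 5147.65×7 + 111.94×3 + 220.12×11 = 36033.55 + 335.82 + 2421.32 = 38790.69
link = 48870.74/38790.69 = 1.259857
Link Q2 2021→Q3 2021:
ΣP(Q3 2021)Q(Q2 2021) = 5937.87×7 + 125.82×3 + 233.02×13 = 41565.09 + 377.46 + 3029.26 = 44971.81
ΣP(Q2 2021)Q(Q2 2021) = 6560.19×7 + 113.00×3 + 237.31×13 = 45921.33 + 339 + 3085.03 = 49345.36
link = 44971.81/49345.36 = 0.911369
Link Q3 2021→Q4 2021:
ΣP(Q4 2021)Q(Q3 2021) = 5189.26×6 + 139.88×2 + 205.04×15 = 31135.56 + 279.76 + 3075.6 = 34490.92
ΣP(Q3 2021)Q(Q3 2021) = 5937.87×6 + 125.82×2 + 233.02×15 = 35627.22 + 251.64 + 3495.3 = 39374.16
link = 34490.92/39374.16 = 0.875979
Chained index = 100 × 1.259857 × 0.911369 × 0.875979 = 100.5794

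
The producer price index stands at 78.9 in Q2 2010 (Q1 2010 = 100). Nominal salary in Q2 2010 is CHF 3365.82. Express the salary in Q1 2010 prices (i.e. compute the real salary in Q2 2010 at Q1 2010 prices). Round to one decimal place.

4265.9

Real = Nominal ÷ (Index/100) = 3365.82 ÷ (78.9/100)
     = 3365.82 ÷ 0.789 = 4265.9316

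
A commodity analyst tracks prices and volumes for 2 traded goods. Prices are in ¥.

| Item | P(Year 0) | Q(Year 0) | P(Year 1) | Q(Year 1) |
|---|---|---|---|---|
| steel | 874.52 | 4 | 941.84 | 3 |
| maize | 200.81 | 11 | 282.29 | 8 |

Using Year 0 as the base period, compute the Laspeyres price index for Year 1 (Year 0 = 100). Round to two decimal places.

120.42

Laspeyres price index uses base-period quantities as weights.
ΣP(Year 1)·Q(Year 0) = 941.84×4 + 282.29×11 = 3767.36 + 3105.19 = 6872.55
ΣP(Year 0)·Q(Year 0) = 874.52×4 + 200.81×11 = 3498.08 + 2208.91 = 5706.99
Index = 6872.55 / 5706.99 × 100 = 120.4234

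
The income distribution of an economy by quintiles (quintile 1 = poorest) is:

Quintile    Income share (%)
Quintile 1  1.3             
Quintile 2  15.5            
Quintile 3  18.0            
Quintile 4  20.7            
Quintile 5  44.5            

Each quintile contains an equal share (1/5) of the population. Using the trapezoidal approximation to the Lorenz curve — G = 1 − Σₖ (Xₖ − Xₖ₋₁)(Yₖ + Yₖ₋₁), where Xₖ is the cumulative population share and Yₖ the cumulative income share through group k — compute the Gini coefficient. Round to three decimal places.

0.366

Cumulative income shares Yₖ: 0.0130, 0.1680, 0.3480, 0.5550, 1.0000
Σ (Xₖ−Xₖ₋₁)(Yₖ+Yₖ₋₁) = (1/5)(0.0130+0.0000) + (1/5)(0.1680+0.0130) + (1/5)(0.3480+0.1680) + (1/5)(0.5550+0.3480) + (1/5)(1.0000+0.5550)
  = 0.0026 + 0.0362 + 0.1032 + 0.1806 + 0.3110 = 0.6336
G = 1 − 0.6336 = 0.3664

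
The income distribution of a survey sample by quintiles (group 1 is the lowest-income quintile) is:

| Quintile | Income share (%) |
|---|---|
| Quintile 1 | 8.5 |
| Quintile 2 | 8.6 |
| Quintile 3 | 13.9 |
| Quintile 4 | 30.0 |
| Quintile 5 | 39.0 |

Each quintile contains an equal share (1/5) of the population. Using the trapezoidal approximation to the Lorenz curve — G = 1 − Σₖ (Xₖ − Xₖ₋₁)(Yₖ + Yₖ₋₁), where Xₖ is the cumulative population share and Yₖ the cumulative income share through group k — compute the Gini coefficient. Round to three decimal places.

Cumulative income shares Yₖ: 0.0850, 0.1710, 0.3100, 0.6100, 1.0000
Σ (Xₖ−Xₖ₋₁)(Yₖ+Yₖ₋₁) = (1/5)(0.0850+0.0000) + (1/5)(0.1710+0.0850) + (1/5)(0.3100+0.1710) + (1/5)(0.6100+0.3100) + (1/5)(1.0000+0.6100)
  = 0.0170 + 0.0512 + 0.0962 + 0.1840 + 0.3220 = 0.6704
G = 1 − 0.6704 = 0.3296

0.330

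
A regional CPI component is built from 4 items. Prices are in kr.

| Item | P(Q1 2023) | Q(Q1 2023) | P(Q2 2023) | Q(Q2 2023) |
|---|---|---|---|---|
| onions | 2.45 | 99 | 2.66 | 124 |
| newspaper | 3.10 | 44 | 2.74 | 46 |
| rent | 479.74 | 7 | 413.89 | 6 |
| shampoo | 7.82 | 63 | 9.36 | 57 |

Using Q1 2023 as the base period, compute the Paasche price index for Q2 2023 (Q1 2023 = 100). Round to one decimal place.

92.1

Paasche price index uses current-period quantities as weights.
ΣP(Q2 2023)·Q(Q2 2023) = 2.66×124 + 2.74×46 + 413.89×6 + 9.36×57 = 329.84 + 126.04 + 2483.34 + 533.52 = 3472.74
ΣP(Q1 2023)·Q(Q2 2023) = 2.45×124 + 3.10×46 + 479.74×6 + 7.82×57 = 303.8 + 142.6 + 2878.44 + 445.74 = 3770.58
Index = 3472.74 / 3770.58 × 100 = 92.1009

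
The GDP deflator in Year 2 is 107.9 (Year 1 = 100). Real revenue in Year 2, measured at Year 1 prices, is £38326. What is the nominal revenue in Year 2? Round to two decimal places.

41353.75

Nominal = Real × (Index/100) = 38326 × (107.9/100)
        = 38326 × 1.079 = 41353.7540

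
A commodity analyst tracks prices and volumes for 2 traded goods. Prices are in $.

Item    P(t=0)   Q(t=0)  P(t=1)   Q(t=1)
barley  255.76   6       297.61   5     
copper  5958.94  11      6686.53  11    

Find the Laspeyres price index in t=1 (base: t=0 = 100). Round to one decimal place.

112.3

Laspeyres price index uses base-period quantities as weights.
ΣP(t=1)·Q(t=0) = 297.61×6 + 6686.53×11 = 1785.66 + 73551.83 = 75337.49
ΣP(t=0)·Q(t=0) = 255.76×6 + 5958.94×11 = 1534.56 + 65548.34 = 67082.9
Index = 75337.49 / 67082.9 × 100 = 112.3051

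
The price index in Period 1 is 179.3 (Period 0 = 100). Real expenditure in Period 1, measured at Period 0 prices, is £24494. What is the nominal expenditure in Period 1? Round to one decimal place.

Nominal = Real × (Index/100) = 24494 × (179.3/100)
        = 24494 × 1.793 = 43917.7420

43917.7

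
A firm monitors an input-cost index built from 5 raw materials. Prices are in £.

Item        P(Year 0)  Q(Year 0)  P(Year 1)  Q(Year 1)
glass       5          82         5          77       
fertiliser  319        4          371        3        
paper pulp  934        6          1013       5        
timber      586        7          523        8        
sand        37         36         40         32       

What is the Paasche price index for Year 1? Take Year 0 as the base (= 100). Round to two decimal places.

101.20

Paasche price index uses current-period quantities as weights.
ΣP(Year 1)·Q(Year 1) = 5×77 + 371×3 + 1013×5 + 523×8 + 40×32 = 385 + 1113 + 5065 + 4184 + 1280 = 12027
ΣP(Year 0)·Q(Year 1) = 5×77 + 319×3 + 934×5 + 586×8 + 37×32 = 385 + 957 + 4670 + 4688 + 1184 = 11884
Index = 12027 / 11884 × 100 = 101.2033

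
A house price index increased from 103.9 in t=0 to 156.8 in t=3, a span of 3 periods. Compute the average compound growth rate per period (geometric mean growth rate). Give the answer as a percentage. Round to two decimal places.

Growth factor = (156.8/103.9)^(1/3) = (1.509143)^(1/3) = 1.147035
Growth rate = 1.147035 − 1 = 0.147035 = 14.7035%

14.70%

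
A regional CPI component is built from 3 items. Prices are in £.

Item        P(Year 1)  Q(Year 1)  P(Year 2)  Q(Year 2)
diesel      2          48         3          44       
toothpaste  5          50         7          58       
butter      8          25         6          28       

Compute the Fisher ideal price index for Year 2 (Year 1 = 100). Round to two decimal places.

Laspeyres component (base-period weights):
ΣP(Year 2)Q(Year 1) = 3×48 + 7×50 + 6×25 = 144 + 350 + 150 = 644
ΣP(Year 1)Q(Year 1) = 2×48 + 5×50 + 8×25 = 96 + 250 + 200 = 546
L = 644 / 546 × 100 = 117.9487
Paasche component (current-period weights):
ΣP(Year 2)Q(Year 2) = 3×44 + 7×58 + 6×28 = 132 + 406 + 168 = 706
ΣP(Year 1)Q(Year 2) = 2×44 + 5×58 + 8×28 = 88 + 290 + 224 = 602
P = 706 / 602 × 100 = 117.2757
Fisher = √(L × P) = √(117.9487 × 117.2757) = 117.6118

117.61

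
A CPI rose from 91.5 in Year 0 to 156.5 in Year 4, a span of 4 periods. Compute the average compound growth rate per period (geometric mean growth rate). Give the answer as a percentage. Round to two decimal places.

Growth factor = (156.5/91.5)^(1/4) = (1.710383)^(1/4) = 1.143598
Growth rate = 1.143598 − 1 = 0.143598 = 14.3598%

14.36%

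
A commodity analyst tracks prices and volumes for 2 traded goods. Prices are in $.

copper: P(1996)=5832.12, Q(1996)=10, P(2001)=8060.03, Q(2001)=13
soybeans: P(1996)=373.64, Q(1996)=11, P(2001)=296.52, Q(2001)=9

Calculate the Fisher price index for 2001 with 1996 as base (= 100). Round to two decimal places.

Laspeyres component (base-period weights):
ΣP(2001)Q(1996) = 8060.03×10 + 296.52×11 = 80600.3 + 3261.72 = 83862.02
ΣP(1996)Q(1996) = 5832.12×10 + 373.64×11 = 58321.2 + 4110.04 = 62431.24
L = 83862.02 / 62431.24 × 100 = 134.3270
Paasche component (current-period weights):
ΣP(2001)Q(2001) = 8060.03×13 + 296.52×9 = 104780.39 + 2668.68 = 107449.07
ΣP(1996)Q(2001) = 5832.12×13 + 373.64×9 = 75817.56 + 3362.76 = 79180.32
P = 107449.07 / 79180.32 × 100 = 135.7017
Fisher = √(L × P) = √(134.3270 × 135.7017) = 135.0126

135.01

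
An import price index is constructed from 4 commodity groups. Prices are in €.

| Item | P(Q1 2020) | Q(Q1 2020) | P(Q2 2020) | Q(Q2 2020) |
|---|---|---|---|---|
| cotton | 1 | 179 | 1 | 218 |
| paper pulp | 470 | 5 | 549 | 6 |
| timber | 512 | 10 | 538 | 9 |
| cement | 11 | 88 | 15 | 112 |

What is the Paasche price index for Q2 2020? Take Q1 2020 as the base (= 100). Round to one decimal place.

Paasche price index uses current-period quantities as weights.
ΣP(Q2 2020)·Q(Q2 2020) = 1×218 + 549×6 + 538×9 + 15×112 = 218 + 3294 + 4842 + 1680 = 10034
ΣP(Q1 2020)·Q(Q2 2020) = 1×218 + 470×6 + 512×9 + 11×112 = 218 + 2820 + 4608 + 1232 = 8878
Index = 10034 / 8878 × 100 = 113.0210

113.0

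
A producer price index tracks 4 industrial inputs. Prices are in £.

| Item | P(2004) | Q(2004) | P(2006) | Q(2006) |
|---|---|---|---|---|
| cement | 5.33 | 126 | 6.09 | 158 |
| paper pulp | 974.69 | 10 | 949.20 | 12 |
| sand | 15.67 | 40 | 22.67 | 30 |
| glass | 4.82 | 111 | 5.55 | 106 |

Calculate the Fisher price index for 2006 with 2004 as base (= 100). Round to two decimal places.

Laspeyres component (base-period weights):
ΣP(2006)Q(2004) = 6.09×126 + 949.20×10 + 22.67×40 + 5.55×111 = 767.34 + 9492 + 906.8 + 616.05 = 11782.19
ΣP(2004)Q(2004) = 5.33×126 + 974.69×10 + 15.67×40 + 4.82×111 = 671.58 + 9746.9 + 626.8 + 535.02 = 11580.3
L = 11782.19 / 11580.3 × 100 = 101.7434
Paasche component (current-period weights):
ΣP(2006)Q(2006) = 6.09×158 + 949.20×12 + 22.67×30 + 5.55×106 = 962.22 + 11390.4 + 680.1 + 588.3 = 13621.02
ΣP(2004)Q(2006) = 5.33×158 + 974.69×12 + 15.67×30 + 4.82×106 = 842.14 + 11696.28 + 470.1 + 510.92 = 13519.44
P = 13621.02 / 13519.44 × 100 = 100.7514
Fisher = √(L × P) = √(101.7434 × 100.7514) = 101.2462

101.25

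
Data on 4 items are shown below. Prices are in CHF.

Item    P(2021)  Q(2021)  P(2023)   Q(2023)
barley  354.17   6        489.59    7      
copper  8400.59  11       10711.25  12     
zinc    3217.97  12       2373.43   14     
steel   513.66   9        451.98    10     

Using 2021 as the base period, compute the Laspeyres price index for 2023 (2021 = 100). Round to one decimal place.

111.3

Laspeyres price index uses base-period quantities as weights.
ΣP(2023)·Q(2021) = 489.59×6 + 10711.25×11 + 2373.43×12 + 451.98×9 = 2937.54 + 117823.75 + 28481.16 + 4067.82 = 153310.27
ΣP(2021)·Q(2021) = 354.17×6 + 8400.59×11 + 3217.97×12 + 513.66×9 = 2125.02 + 92406.49 + 38615.64 + 4622.94 = 137770.09
Index = 153310.27 / 137770.09 × 100 = 111.2798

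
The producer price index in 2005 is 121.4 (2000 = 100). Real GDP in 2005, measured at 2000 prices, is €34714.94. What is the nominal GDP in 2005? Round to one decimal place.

Nominal = Real × (Index/100) = 34714.94 × (121.4/100)
        = 34714.94 × 1.214 = 42143.9372

42143.9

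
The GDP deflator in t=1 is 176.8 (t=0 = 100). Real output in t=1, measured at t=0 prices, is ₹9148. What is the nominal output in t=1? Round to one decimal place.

Nominal = Real × (Index/100) = 9148 × (176.8/100)
        = 9148 × 1.768 = 16173.6640

16173.7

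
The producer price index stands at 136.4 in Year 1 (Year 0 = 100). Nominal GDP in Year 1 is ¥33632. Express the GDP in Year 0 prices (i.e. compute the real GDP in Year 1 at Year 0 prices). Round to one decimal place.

24656.9

Real = Nominal ÷ (Index/100) = 33632 ÷ (136.4/100)
     = 33632 ÷ 1.364 = 24656.8915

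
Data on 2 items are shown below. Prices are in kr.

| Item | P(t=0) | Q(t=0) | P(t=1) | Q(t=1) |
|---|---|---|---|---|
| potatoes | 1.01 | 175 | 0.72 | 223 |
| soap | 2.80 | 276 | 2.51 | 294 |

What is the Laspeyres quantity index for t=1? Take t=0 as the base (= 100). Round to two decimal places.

110.41

Laspeyres quantity index uses base-period prices as weights.
ΣP(t=0)·Q(t=1) = 1.01×223 + 2.80×294 = 225.23 + 823.2 = 1048.43
ΣP(t=0)·Q(t=0) = 1.01×175 + 2.80×276 = 176.75 + 772.8 = 949.55
Index = 1048.43 / 949.55 × 100 = 110.4134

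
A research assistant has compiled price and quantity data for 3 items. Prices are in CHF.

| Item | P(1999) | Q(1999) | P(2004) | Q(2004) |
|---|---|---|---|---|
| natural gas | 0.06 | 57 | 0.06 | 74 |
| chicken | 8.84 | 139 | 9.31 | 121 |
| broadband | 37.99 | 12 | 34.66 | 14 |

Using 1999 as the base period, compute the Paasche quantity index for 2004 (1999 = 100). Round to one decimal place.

Paasche quantity index uses current-period prices as weights.
ΣP(2004)·Q(2004) = 0.06×74 + 9.31×121 + 34.66×14 = 4.44 + 1126.51 + 485.24 = 1616.19
ΣP(2004)·Q(1999) = 0.06×57 + 9.31×139 + 34.66×12 = 3.42 + 1294.09 + 415.92 = 1713.43
Index = 1616.19 / 1713.43 × 100 = 94.3248

94.3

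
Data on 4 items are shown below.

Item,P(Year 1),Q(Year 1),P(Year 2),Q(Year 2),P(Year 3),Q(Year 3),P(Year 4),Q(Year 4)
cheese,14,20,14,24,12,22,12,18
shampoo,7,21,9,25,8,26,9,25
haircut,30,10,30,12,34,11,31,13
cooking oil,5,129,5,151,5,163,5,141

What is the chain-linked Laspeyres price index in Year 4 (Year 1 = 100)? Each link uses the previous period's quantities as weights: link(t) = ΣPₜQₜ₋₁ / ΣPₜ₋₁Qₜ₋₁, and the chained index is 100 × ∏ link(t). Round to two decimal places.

101.10

Link Year 1→Year 2:
ΣP(Year 2)Q(Year 1) = 14×20 + 9×21 + 30×10 + 5×129 = 280 + 189 + 300 + 645 = 1414
ΣP(Year 1)Q(Year 1) = 14×20 + 7×21 + 30×10 + 5×129 = 280 + 147 + 300 + 645 = 1372
link = 1414/1372 = 1.030612
Link Year 2→Year 3:
ΣP(Year 3)Q(Year 2) = 12×24 + 8×25 + 34×12 + 5×151 = 288 + 200 + 408 + 755 = 1651
ΣP(Year 2)Q(Year 2) = 14×24 + 9×25 + 30×12 + 5×151 = 336 + 225 + 360 + 755 = 1676
link = 1651/1676 = 0.985084
Link Year 3→Year 4:
ΣP(Year 4)Q(Year 3) = 12×22 + 9×26 + 31×11 + 5×163 = 264 + 234 + 341 + 815 = 1654
ΣP(Year 3)Q(Year 3) = 12×22 + 8×26 + 34×11 + 5×163 = 264 + 208 + 374 + 815 = 1661
link = 1654/1661 = 0.995786
Chained index = 100 × 1.030612 × 0.985084 × 0.995786 = 101.0961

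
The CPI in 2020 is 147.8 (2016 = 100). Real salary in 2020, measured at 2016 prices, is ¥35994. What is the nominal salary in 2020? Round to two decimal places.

53199.13

Nominal = Real × (Index/100) = 35994 × (147.8/100)
        = 35994 × 1.478 = 53199.1320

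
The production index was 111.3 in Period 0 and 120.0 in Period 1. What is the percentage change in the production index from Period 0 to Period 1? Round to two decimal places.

Change = (120.0 − 111.3) / 111.3 × 100
       = 8.7 / 111.3 × 100 = 7.8167%

7.82%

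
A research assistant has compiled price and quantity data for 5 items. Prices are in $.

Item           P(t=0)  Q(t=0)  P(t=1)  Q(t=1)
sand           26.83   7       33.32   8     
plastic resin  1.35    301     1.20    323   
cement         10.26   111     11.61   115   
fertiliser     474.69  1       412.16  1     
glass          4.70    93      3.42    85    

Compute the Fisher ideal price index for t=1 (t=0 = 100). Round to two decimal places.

Laspeyres component (base-period weights):
ΣP(t=1)Q(t=0) = 33.32×7 + 1.20×301 + 11.61×111 + 412.16×1 + 3.42×93 = 233.24 + 361.2 + 1288.71 + 412.16 + 318.06 = 2613.37
ΣP(t=0)Q(t=0) = 26.83×7 + 1.35×301 + 10.26×111 + 474.69×1 + 4.70×93 = 187.81 + 406.35 + 1138.86 + 474.69 + 437.1 = 2644.81
L = 2613.37 / 2644.81 × 100 = 98.8113
Paasche component (current-period weights):
ΣP(t=1)Q(t=1) = 33.32×8 + 1.20×323 + 11.61×115 + 412.16×1 + 3.42×85 = 266.56 + 387.6 + 1335.15 + 412.16 + 290.7 = 2692.17
ΣP(t=0)Q(t=1) = 26.83×8 + 1.35×323 + 10.26×115 + 474.69×1 + 4.70×85 = 214.64 + 436.05 + 1179.9 + 474.69 + 399.5 = 2704.78
P = 2692.17 / 2704.78 × 100 = 99.5338
Fisher = √(L × P) = √(98.8113 × 99.5338) = 99.1719

99.17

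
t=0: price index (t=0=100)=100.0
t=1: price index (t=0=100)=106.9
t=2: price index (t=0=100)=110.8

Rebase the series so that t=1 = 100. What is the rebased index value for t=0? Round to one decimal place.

Rebased(t=0) = 100.0 / 106.9 × 100 = 93.5454

93.5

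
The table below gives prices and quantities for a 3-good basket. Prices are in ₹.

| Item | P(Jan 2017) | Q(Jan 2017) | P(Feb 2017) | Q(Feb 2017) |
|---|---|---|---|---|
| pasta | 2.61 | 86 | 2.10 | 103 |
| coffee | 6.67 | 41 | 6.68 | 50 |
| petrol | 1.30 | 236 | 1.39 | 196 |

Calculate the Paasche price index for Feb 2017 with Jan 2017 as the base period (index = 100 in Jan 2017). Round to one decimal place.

Paasche price index uses current-period quantities as weights.
ΣP(Feb 2017)·Q(Feb 2017) = 2.10×103 + 6.68×50 + 1.39×196 = 216.3 + 334 + 272.44 = 822.74
ΣP(Jan 2017)·Q(Feb 2017) = 2.61×103 + 6.67×50 + 1.30×196 = 268.83 + 333.5 + 254.8 = 857.13
Index = 822.74 / 857.13 × 100 = 95.9878

96.0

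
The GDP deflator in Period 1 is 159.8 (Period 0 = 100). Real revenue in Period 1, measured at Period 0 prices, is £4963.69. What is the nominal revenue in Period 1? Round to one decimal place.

Nominal = Real × (Index/100) = 4963.69 × (159.8/100)
        = 4963.69 × 1.598 = 7931.9766

7932.0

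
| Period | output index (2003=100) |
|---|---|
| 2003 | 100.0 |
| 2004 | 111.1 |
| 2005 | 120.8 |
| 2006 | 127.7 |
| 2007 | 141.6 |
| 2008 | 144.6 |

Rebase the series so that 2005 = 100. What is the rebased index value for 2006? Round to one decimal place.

105.7

Rebased(2006) = 127.7 / 120.8 × 100 = 105.7119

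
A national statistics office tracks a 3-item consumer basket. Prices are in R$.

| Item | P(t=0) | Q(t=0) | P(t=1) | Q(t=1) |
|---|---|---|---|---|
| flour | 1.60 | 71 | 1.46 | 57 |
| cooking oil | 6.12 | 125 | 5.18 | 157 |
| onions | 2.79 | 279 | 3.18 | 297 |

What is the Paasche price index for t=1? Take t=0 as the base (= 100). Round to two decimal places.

Paasche price index uses current-period quantities as weights.
ΣP(t=1)·Q(t=1) = 1.46×57 + 5.18×157 + 3.18×297 = 83.22 + 813.26 + 944.46 = 1840.94
ΣP(t=0)·Q(t=1) = 1.60×57 + 6.12×157 + 2.79×297 = 91.2 + 960.84 + 828.63 = 1880.67
Index = 1840.94 / 1880.67 × 100 = 97.8875

97.89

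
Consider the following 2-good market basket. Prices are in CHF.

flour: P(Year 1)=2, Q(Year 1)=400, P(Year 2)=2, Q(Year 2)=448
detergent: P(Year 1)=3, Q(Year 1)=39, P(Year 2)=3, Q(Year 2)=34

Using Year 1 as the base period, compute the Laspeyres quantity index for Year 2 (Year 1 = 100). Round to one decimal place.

108.8

Laspeyres quantity index uses base-period prices as weights.
ΣP(Year 1)·Q(Year 2) = 2×448 + 3×34 = 896 + 102 = 998
ΣP(Year 1)·Q(Year 1) = 2×400 + 3×39 = 800 + 117 = 917
Index = 998 / 917 × 100 = 108.8332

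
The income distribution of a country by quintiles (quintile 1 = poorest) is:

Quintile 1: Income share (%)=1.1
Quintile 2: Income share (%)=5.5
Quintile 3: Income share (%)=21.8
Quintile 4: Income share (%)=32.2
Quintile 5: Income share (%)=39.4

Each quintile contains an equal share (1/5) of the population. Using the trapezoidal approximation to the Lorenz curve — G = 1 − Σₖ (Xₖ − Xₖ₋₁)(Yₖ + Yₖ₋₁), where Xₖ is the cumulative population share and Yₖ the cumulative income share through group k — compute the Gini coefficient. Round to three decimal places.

0.413

Cumulative income shares Yₖ: 0.0110, 0.0660, 0.2840, 0.6060, 1.0000
Σ (Xₖ−Xₖ₋₁)(Yₖ+Yₖ₋₁) = (1/5)(0.0110+0.0000) + (1/5)(0.0660+0.0110) + (1/5)(0.2840+0.0660) + (1/5)(0.6060+0.2840) + (1/5)(1.0000+0.6060)
  = 0.0022 + 0.0154 + 0.0700 + 0.1780 + 0.3212 = 0.5868
G = 1 − 0.5868 = 0.4132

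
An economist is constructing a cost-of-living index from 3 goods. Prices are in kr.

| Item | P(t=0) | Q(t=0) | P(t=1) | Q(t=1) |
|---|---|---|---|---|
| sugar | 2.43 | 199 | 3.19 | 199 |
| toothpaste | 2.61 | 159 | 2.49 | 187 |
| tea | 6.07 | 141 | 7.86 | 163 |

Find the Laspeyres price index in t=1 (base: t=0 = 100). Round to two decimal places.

121.92

Laspeyres price index uses base-period quantities as weights.
ΣP(t=1)·Q(t=0) = 3.19×199 + 2.49×159 + 7.86×141 = 634.81 + 395.91 + 1108.26 = 2138.98
ΣP(t=0)·Q(t=0) = 2.43×199 + 2.61×159 + 6.07×141 = 483.57 + 414.99 + 855.87 = 1754.43
Index = 2138.98 / 1754.43 × 100 = 121.9188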